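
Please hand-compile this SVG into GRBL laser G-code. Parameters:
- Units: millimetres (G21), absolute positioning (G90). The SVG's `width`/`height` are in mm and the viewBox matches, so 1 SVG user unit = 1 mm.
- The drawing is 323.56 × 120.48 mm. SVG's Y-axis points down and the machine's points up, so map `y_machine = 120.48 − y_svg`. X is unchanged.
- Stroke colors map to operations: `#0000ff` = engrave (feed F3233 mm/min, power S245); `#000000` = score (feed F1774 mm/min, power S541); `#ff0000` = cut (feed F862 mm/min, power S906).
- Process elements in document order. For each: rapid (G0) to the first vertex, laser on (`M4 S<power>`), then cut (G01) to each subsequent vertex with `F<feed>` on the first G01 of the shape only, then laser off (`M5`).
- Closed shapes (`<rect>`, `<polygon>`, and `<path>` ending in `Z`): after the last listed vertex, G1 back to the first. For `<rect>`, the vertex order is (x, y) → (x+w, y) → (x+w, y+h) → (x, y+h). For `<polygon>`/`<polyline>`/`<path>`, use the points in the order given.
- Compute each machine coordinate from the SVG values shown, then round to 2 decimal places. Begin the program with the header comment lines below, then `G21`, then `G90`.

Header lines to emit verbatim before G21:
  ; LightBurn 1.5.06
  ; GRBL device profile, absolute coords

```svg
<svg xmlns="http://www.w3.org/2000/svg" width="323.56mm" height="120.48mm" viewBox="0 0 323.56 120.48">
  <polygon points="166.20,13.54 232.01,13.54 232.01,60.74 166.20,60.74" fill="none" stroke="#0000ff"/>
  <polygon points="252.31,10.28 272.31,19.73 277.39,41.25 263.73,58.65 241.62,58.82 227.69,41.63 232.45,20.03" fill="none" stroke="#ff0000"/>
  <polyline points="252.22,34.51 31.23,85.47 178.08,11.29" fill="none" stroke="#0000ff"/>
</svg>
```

viewBox `0 0 323.56 120.48` with mm width/height → 1 unit = 1 mm. Flip: y_m = 120.48 − y_svg.

**Shape 1** — `<polygon>` rectangle, stroke `#0000ff` → engrave (S245, F3233). Machine vertices: (166.20,106.94) → (232.01,106.94) → (232.01,59.74) → (166.20,59.74) → (166.20,106.94). Closed: final G1 returns to the first vertex.

**Shape 2** — `<polygon>` regular polygon, stroke `#ff0000` → cut (S906, F862). Machine vertices: (252.31,110.20) → (272.31,100.75) → (277.39,79.23) → (263.73,61.83) → (241.62,61.66) → (227.69,78.85) → (232.45,100.45) → (252.31,110.20). Closed: final G1 returns to the first vertex.

**Shape 3** — `<polyline>` open polyline, stroke `#0000ff` → engrave (S245, F3233). Machine vertices: (252.22,85.97) → (31.23,35.01) → (178.08,109.19). Open path.

; LightBurn 1.5.06
; GRBL device profile, absolute coords
G21
G90
G0 X166.20 Y106.94
M4 S245
G01 X232.01 Y106.94 F3233
G01 X232.01 Y59.74
G01 X166.20 Y59.74
G01 X166.20 Y106.94
M5
G0 X252.31 Y110.20
M4 S906
G01 X272.31 Y100.75 F862
G01 X277.39 Y79.23
G01 X263.73 Y61.83
G01 X241.62 Y61.66
G01 X227.69 Y78.85
G01 X232.45 Y100.45
G01 X252.31 Y110.20
M5
G0 X252.22 Y85.97
M4 S245
G01 X31.23 Y35.01 F3233
G01 X178.08 Y109.19
M5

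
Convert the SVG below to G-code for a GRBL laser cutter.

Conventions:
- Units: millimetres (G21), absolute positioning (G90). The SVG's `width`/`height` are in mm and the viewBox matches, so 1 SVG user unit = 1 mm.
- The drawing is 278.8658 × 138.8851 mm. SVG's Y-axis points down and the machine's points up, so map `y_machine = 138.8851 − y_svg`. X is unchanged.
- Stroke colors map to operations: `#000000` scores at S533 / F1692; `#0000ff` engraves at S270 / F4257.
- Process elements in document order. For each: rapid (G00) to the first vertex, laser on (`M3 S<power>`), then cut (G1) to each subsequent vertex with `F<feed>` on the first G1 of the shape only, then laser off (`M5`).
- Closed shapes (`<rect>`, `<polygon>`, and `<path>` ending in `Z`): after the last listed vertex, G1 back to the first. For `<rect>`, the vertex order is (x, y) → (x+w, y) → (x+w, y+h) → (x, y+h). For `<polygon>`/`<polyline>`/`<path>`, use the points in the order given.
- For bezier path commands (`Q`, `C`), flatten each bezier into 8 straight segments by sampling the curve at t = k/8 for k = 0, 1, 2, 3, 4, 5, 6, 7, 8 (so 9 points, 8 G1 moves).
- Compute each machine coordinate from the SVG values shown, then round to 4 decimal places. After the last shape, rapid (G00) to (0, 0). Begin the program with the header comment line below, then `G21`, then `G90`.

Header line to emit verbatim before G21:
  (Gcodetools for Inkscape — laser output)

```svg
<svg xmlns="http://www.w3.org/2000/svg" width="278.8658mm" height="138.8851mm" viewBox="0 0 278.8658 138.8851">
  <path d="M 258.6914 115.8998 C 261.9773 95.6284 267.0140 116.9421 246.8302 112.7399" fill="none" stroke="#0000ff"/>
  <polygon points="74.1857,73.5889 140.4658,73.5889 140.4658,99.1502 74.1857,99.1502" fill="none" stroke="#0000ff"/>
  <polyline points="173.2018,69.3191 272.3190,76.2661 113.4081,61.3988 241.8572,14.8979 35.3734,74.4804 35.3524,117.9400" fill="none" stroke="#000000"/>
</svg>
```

(Gcodetools for Inkscape — laser output)
G21
G90
G00 X258.6914 Y22.9853
M3 S270
G1 X259.9530 Y28.7688 F4257
G1 X261.0627 Y31.4401
G1 X261.7043 Y31.7854
G1 X261.5619 Y30.5912
G1 X260.3194 Y28.6437
G1 X257.6606 Y26.7293
G1 X253.2696 Y25.6344
G1 X246.8302 Y26.1452
M5
G00 X74.1857 Y65.2962
M3 S270
G1 X140.4658 Y65.2962 F4257
G1 X140.4658 Y39.7349
G1 X74.1857 Y39.7349
G1 X74.1857 Y65.2962
M5
G00 X173.2018 Y69.5660
M3 S533
G1 X272.3190 Y62.6190 F1692
G1 X113.4081 Y77.4863
G1 X241.8572 Y123.9872
G1 X35.3734 Y64.4047
G1 X35.3524 Y20.9451
M5
G00 X0.0000 Y0.0000

viewBox `0 0 278.8658 138.8851` with mm width/height → 1 unit = 1 mm. Flip: y_m = 138.8851 − y_svg.

**Shape 1** — `<path>` cubic bezier, stroke `#0000ff` → engrave (S270, F4257). Control points (SVG): P0=(258.6914,115.8998), P1=(261.9773,95.6284), P2=(267.0140,116.9421), P3=(246.8302,112.7399); sampled at t=k/8. Machine vertices: (258.6914,22.9853) → (259.9530,28.7688) → (261.0627,31.4401) → (261.7043,31.7854) → (261.5619,30.5912) → (260.3194,28.6437) → (257.6606,26.7293) → (253.2696,25.6344) → (246.8302,26.1452). Open path.

**Shape 2** — `<polygon>` rectangle, stroke `#0000ff` → engrave (S270, F4257). Machine vertices: (74.1857,65.2962) → (140.4658,65.2962) → (140.4658,39.7349) → (74.1857,39.7349) → (74.1857,65.2962). Closed: final G1 returns to the first vertex.

**Shape 3** — `<polyline>` open polyline, stroke `#000000` → score (S533, F1692). Machine vertices: (173.2018,69.5660) → (272.3190,62.6190) → (113.4081,77.4863) → (241.8572,123.9872) → (35.3734,64.4047) → (35.3524,20.9451). Open path.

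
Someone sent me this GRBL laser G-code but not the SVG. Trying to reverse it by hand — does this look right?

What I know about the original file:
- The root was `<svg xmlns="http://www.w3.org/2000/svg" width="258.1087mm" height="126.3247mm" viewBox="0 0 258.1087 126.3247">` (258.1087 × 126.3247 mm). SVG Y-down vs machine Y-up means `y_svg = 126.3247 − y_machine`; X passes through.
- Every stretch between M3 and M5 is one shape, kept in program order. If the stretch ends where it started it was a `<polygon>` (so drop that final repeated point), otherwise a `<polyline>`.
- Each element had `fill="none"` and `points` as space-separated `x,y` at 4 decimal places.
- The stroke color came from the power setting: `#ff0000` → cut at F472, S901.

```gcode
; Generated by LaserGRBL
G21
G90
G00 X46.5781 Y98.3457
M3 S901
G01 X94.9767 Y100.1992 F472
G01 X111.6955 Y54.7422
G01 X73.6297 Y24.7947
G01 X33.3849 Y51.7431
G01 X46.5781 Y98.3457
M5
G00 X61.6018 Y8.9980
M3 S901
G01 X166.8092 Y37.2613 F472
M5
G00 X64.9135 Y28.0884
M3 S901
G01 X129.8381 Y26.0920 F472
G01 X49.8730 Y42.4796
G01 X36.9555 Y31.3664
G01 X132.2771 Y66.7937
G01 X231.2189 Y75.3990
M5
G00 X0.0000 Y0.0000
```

Each laser-on run becomes one SVG element. Flip Y back into SVG space with y_svg = 126.3247 − y_machine. Every run uses S901, so all elements get stroke `#ff0000` (cut).

Run 1: The run returns to its start, so emit a `<polygon>` with points (Y-flipped): 46.5781,27.9790 94.9767,26.1255 111.6955,71.5825 73.6297,101.5300 33.3849,74.5816.

Run 2: The run is open, so emit a `<polyline>` with points (Y-flipped): 61.6018,117.3267 166.8092,89.0634.

Run 3: The run is open, so emit a `<polyline>` with points (Y-flipped): 64.9135,98.2363 129.8381,100.2327 49.8730,83.8451 36.9555,94.9583 132.2771,59.5310 231.2189,50.9257.

<svg xmlns="http://www.w3.org/2000/svg" width="258.1087mm" height="126.3247mm" viewBox="0 0 258.1087 126.3247">
  <polygon points="46.5781,27.9790 94.9767,26.1255 111.6955,71.5825 73.6297,101.5300 33.3849,74.5816" fill="none" stroke="#ff0000"/>
  <polyline points="61.6018,117.3267 166.8092,89.0634" fill="none" stroke="#ff0000"/>
  <polyline points="64.9135,98.2363 129.8381,100.2327 49.8730,83.8451 36.9555,94.9583 132.2771,59.5310 231.2189,50.9257" fill="none" stroke="#ff0000"/>
</svg>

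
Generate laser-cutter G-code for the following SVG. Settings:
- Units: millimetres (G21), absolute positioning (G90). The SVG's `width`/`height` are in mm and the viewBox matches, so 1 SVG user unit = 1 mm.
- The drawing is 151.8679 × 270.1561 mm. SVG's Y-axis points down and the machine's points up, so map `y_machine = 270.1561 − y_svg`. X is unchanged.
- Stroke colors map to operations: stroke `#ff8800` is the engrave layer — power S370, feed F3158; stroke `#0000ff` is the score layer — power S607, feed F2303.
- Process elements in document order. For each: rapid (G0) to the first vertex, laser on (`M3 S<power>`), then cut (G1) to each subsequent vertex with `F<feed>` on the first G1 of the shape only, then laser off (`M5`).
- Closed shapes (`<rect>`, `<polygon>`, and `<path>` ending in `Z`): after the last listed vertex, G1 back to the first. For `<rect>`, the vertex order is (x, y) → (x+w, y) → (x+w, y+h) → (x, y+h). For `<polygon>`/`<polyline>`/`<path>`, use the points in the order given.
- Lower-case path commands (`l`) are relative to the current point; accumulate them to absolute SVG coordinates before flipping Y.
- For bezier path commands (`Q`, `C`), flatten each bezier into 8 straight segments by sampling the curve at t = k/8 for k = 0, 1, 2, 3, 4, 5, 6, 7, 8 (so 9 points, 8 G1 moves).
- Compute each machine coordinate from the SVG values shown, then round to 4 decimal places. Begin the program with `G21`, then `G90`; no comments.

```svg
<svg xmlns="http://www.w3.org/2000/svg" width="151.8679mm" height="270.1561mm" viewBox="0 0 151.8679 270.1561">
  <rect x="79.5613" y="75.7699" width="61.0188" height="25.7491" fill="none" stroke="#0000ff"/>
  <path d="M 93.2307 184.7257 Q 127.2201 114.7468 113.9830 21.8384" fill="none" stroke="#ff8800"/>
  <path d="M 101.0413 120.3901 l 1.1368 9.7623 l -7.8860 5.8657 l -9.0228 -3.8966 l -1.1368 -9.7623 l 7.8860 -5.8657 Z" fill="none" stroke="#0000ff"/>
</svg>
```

G21
G90
G0 X79.5613 Y194.3862
M3 S607
G1 X140.5801 Y194.3862 F2303
G1 X140.5801 Y168.6371
G1 X79.5613 Y168.6371
G1 X79.5613 Y194.3862
M5
G0 X93.2307 Y85.4304
M3 S370
G1 X100.9901 Y103.2834 F3158
G1 X107.2737 Y121.8529
G1 X112.0815 Y141.1390
G1 X115.4135 Y161.1417
G1 X117.2696 Y181.8609
G1 X117.6499 Y203.2966
G1 X116.5544 Y225.4489
G1 X113.9830 Y248.3177
M5
G0 X101.0413 Y149.7660
M3 S607
G1 X102.1781 Y140.0037 F2303
G1 X94.2921 Y134.1380
G1 X85.2693 Y138.0346
G1 X84.1325 Y147.7969
G1 X92.0185 Y153.6626
G1 X101.0413 Y149.7660
M5

1 u = 1 mm; y_m = 270.1561 − y.

[1] `<rect>` rectangle, #0000ff→score S607 F2303: (79.5613,194.3862) → (140.5801,194.3862) → (140.5801,168.6371) → (79.5613,168.6371) → (79.5613,194.3862) (closed)

[2] `<path>` quadratic bezier, #ff8800→engrave S370 F3158: (93.2307,85.4304) → (100.9901,103.2834) → (107.2737,121.8529) → (112.0815,141.1390) → (115.4135,161.1417) → (117.2696,181.8609) → (117.6499,203.2966) → (116.5544,225.4489) → (113.9830,248.3177)

[3] `<path>` regular polygon, #0000ff→score S607 F2303: (101.0413,149.7660) → (102.1781,140.0037) → (94.2921,134.1380) → (85.2693,138.0346) → (84.1325,147.7969) → (92.0185,153.6626) → (101.0413,149.7660) (closed)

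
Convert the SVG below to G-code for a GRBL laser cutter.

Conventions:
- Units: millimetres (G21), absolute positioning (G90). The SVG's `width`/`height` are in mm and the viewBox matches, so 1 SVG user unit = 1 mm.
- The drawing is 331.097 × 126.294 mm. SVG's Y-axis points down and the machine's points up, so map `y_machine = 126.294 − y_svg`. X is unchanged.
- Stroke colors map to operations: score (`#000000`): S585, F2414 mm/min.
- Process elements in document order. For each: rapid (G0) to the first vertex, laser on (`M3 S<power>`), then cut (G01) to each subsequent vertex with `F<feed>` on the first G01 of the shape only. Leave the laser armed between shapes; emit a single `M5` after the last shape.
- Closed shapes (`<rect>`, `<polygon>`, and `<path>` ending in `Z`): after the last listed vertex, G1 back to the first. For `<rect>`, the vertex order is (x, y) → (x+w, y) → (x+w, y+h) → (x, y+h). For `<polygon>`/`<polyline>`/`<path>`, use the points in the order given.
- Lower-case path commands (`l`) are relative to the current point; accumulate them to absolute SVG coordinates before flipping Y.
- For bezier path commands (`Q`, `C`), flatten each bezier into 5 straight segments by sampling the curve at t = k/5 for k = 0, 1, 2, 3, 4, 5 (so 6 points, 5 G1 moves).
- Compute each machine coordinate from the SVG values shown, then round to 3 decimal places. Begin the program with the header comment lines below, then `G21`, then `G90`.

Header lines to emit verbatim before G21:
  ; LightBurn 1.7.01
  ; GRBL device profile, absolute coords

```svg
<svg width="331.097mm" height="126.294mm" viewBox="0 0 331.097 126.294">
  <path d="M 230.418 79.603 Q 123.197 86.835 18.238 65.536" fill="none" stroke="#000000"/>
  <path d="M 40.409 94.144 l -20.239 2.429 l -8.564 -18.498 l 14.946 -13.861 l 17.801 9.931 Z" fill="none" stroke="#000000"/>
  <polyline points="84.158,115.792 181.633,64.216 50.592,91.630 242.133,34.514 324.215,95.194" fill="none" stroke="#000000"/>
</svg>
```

; LightBurn 1.7.01
; GRBL device profile, absolute coords
G21
G90
G0 X230.418 Y46.691
M3 S585
G01 X187.620 Y44.939 F2414
G01 X145.003 Y45.470
G01 X102.567 Y48.284
G01 X60.312 Y53.380
G01 X18.238 Y60.758
G0 X40.409 Y32.150
M3 S585
G01 X20.170 Y29.721 F2414
G01 X11.606 Y48.219
G01 X26.552 Y62.080
G01 X44.353 Y52.149
G01 X40.409 Y32.150
G0 X84.158 Y10.502
M3 S585
G01 X181.633 Y62.078 F2414
G01 X50.592 Y34.664
G01 X242.133 Y91.780
G01 X324.215 Y31.100
M5

viewBox `0 0 331.097 126.294` with mm width/height → 1 unit = 1 mm. Flip: y_m = 126.294 − y_svg.

**Shape 1** — `<path>` quadratic bezier, stroke `#000000` → score (S585, F2414). Control points (SVG): P0=(230.418,79.603), P1=(123.197,86.835), P2=(18.238,65.536); sampled at t=k/5. Machine vertices: (230.418,46.691) → (187.620,44.939) → (145.003,45.470) → (102.567,48.284) → (60.312,53.380) → (18.238,60.758). Open path.

**Shape 2** — `<path>` regular polygon, stroke `#000000` → score (S585, F2414). Machine vertices: (40.409,32.150) → (20.170,29.721) → (11.606,48.219) → (26.552,62.080) → (44.353,52.149) → (40.409,32.150). Closed: final G1 returns to the first vertex.

**Shape 3** — `<polyline>` open polyline, stroke `#000000` → score (S585, F2414). Machine vertices: (84.158,10.502) → (181.633,62.078) → (50.592,34.664) → (242.133,91.780) → (324.215,31.100). Open path.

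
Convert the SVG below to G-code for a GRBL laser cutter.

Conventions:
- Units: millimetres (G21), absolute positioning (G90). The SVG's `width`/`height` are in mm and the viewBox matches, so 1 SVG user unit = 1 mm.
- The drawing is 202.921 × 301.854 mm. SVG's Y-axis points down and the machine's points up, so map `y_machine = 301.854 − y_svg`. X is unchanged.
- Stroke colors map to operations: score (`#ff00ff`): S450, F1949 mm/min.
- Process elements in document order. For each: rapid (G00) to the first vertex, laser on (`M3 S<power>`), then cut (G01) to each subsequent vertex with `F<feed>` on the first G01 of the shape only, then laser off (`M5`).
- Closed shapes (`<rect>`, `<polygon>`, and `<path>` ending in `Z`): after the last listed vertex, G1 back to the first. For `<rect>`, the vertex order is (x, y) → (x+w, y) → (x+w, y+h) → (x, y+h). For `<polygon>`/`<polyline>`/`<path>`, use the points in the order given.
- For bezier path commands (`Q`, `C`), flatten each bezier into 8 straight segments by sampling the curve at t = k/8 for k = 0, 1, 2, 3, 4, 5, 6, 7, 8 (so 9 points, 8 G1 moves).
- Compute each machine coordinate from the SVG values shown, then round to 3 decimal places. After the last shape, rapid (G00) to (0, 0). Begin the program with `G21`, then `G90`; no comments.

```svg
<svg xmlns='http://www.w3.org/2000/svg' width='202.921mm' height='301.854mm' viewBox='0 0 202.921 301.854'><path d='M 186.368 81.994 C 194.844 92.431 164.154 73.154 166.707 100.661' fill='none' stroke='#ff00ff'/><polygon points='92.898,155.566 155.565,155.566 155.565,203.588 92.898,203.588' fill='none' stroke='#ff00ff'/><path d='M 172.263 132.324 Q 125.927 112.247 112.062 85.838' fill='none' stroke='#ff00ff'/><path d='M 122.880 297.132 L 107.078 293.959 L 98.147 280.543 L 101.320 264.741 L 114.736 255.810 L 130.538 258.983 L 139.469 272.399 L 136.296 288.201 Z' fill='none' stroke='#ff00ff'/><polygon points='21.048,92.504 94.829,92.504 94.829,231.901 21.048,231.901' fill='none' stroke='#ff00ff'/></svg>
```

Since the viewBox matches the mm dimensions, user units are millimetres directly. The only transform is the Y-flip y_m = 301.854 − y_svg.

Shape 1 is a cubic bezier drawn with `<path>`. Its stroke #ff00ff means score at S450, F1949. After flipping Y the toolpath is (186.368,219.860) → (187.852,217.190) → (186.513,216.408) → (183.199,216.620) → (178.759,216.928) → (174.041,216.435) → (169.894,214.247) → (167.166,209.465) → (166.707,201.193).

Shape 2 is a rectangle drawn with `<polygon>`. Its stroke #ff00ff means score at S450, F1949. After flipping Y the toolpath is (92.898,146.288) → (155.565,146.288) → (155.565,98.266) → (92.898,98.266) → (92.898,146.288), returning to the start.

Shape 3 is a quadratic bezier drawn with `<path>`. Its stroke #ff00ff means score at S450, F1949. After flipping Y the toolpath is (172.263,169.530) → (161.186,174.648) → (151.124,179.964) → (142.077,185.478) → (134.045,191.190) → (127.027,197.100) → (121.024,203.207) → (116.036,209.513) → (112.062,216.016).

Shape 4 is a regular polygon drawn with `<path>`. Its stroke #ff00ff means score at S450, F1949. After flipping Y the toolpath is (122.880,4.722) → (107.078,7.895) → (98.147,21.311) → (101.320,37.113) → (114.736,46.044) → (130.538,42.871) → (139.469,29.455) → (136.296,13.653) → (122.880,4.722), returning to the start.

Shape 5 is a rectangle drawn with `<polygon>`. Its stroke #ff00ff means score at S450, F1949. After flipping Y the toolpath is (21.048,209.350) → (94.829,209.350) → (94.829,69.953) → (21.048,69.953) → (21.048,209.350), returning to the start.

G21
G90
G00 X186.368 Y219.860
M3 S450
G01 X187.852 Y217.190 F1949
G01 X186.513 Y216.408
G01 X183.199 Y216.620
G01 X178.759 Y216.928
G01 X174.041 Y216.435
G01 X169.894 Y214.247
G01 X167.166 Y209.465
G01 X166.707 Y201.193
M5
G00 X92.898 Y146.288
M3 S450
G01 X155.565 Y146.288 F1949
G01 X155.565 Y98.266
G01 X92.898 Y98.266
G01 X92.898 Y146.288
M5
G00 X172.263 Y169.530
M3 S450
G01 X161.186 Y174.648 F1949
G01 X151.124 Y179.964
G01 X142.077 Y185.478
G01 X134.045 Y191.190
G01 X127.027 Y197.100
G01 X121.024 Y203.207
G01 X116.036 Y209.513
G01 X112.062 Y216.016
M5
G00 X122.880 Y4.722
M3 S450
G01 X107.078 Y7.895 F1949
G01 X98.147 Y21.311
G01 X101.320 Y37.113
G01 X114.736 Y46.044
G01 X130.538 Y42.871
G01 X139.469 Y29.455
G01 X136.296 Y13.653
G01 X122.880 Y4.722
M5
G00 X21.048 Y209.350
M3 S450
G01 X94.829 Y209.350 F1949
G01 X94.829 Y69.953
G01 X21.048 Y69.953
G01 X21.048 Y209.350
M5
G00 X0.000 Y0.000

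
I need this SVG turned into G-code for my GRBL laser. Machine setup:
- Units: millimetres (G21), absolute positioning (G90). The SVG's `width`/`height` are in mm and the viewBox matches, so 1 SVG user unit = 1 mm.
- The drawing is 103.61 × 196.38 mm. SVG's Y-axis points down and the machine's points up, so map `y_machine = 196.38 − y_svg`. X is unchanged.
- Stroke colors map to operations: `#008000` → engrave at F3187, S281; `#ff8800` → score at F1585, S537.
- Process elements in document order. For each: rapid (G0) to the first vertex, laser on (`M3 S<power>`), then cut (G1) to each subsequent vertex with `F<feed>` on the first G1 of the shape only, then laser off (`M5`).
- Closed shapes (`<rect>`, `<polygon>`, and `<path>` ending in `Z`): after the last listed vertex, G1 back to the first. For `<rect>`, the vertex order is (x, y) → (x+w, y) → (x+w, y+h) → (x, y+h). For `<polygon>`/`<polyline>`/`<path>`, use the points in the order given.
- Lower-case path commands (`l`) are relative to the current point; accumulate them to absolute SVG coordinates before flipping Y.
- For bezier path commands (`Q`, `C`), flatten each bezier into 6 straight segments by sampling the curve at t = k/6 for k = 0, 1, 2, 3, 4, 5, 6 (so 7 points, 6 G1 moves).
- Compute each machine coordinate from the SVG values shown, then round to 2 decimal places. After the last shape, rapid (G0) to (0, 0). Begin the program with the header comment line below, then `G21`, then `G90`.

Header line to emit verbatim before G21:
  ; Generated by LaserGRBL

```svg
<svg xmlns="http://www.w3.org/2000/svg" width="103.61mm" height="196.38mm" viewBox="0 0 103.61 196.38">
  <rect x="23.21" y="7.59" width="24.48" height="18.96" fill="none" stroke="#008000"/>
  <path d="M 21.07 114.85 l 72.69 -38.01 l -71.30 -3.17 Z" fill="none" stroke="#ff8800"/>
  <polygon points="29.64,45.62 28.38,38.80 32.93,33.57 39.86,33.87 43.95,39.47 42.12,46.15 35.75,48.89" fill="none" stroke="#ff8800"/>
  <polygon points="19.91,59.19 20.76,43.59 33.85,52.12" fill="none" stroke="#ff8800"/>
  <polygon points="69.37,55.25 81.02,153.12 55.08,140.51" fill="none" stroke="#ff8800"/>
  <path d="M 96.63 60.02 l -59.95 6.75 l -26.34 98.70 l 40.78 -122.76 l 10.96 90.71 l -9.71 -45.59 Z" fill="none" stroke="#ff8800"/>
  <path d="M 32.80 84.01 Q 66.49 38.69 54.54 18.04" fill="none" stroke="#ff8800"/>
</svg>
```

; Generated by LaserGRBL
G21
G90
G0 X23.21 Y188.79
M3 S281
G1 X47.69 Y188.79 F3187
G1 X47.69 Y169.83
G1 X23.21 Y169.83
G1 X23.21 Y188.79
M5
G0 X21.07 Y81.53
M3 S537
G1 X93.76 Y119.54 F1585
G1 X22.46 Y122.71
G1 X21.07 Y81.53
M5
G0 X29.64 Y150.76
M3 S537
G1 X28.38 Y157.58 F1585
G1 X32.93 Y162.81
G1 X39.86 Y162.51
G1 X43.95 Y156.91
G1 X42.12 Y150.23
G1 X35.75 Y147.49
G1 X29.64 Y150.76
M5
G0 X19.91 Y137.19
M3 S537
G1 X20.76 Y152.79 F1585
G1 X33.85 Y144.26
G1 X19.91 Y137.19
M5
G0 X69.37 Y141.13
M3 S537
G1 X81.02 Y43.26 F1585
G1 X55.08 Y55.87
G1 X69.37 Y141.13
M5
G0 X96.63 Y136.36
M3 S537
G1 X36.68 Y129.61 F1585
G1 X10.34 Y30.91
G1 X51.12 Y153.67
G1 X62.08 Y62.96
G1 X52.37 Y108.55
G1 X96.63 Y136.36
M5
G0 X32.80 Y112.37
M3 S537
G1 X42.76 Y126.79 F1585
G1 X50.19 Y139.84
G1 X55.08 Y151.52
G1 X57.44 Y161.83
G1 X57.26 Y170.77
G1 X54.54 Y178.34
M5
G0 X0.00 Y0.00

Since the viewBox matches the mm dimensions, user units are millimetres directly. The only transform is the Y-flip y_m = 196.38 − y_svg.

Shape 1 is a rectangle drawn with `<rect>`. Its stroke #008000 means engrave at S281, F3187. After flipping Y the toolpath is (23.21,188.79) → (47.69,188.79) → (47.69,169.83) → (23.21,169.83) → (23.21,188.79), returning to the start.

Shape 2 is a closed polygon drawn with `<path>`. Its stroke #ff8800 means score at S537, F1585. After flipping Y the toolpath is (21.07,81.53) → (93.76,119.54) → (22.46,122.71) → (21.07,81.53), returning to the start.

Shape 3 is a regular polygon drawn with `<polygon>`. Its stroke #ff8800 means score at S537, F1585. After flipping Y the toolpath is (29.64,150.76) → (28.38,157.58) → (32.93,162.81) → (39.86,162.51) → (43.95,156.91) → (42.12,150.23) → (35.75,147.49) → (29.64,150.76), returning to the start.

Shape 4 is a regular polygon drawn with `<polygon>`. Its stroke #ff8800 means score at S537, F1585. After flipping Y the toolpath is (19.91,137.19) → (20.76,152.79) → (33.85,144.26) → (19.91,137.19), returning to the start.

Shape 5 is a closed polygon drawn with `<polygon>`. Its stroke #ff8800 means score at S537, F1585. After flipping Y the toolpath is (69.37,141.13) → (81.02,43.26) → (55.08,55.87) → (69.37,141.13), returning to the start.

Shape 6 is a closed polygon drawn with `<path>`. Its stroke #ff8800 means score at S537, F1585. After flipping Y the toolpath is (96.63,136.36) → (36.68,129.61) → (10.34,30.91) → (51.12,153.67) → (62.08,62.96) → (52.37,108.55) → (96.63,136.36), returning to the start.

Shape 7 is a quadratic bezier drawn with `<path>`. Its stroke #ff8800 means score at S537, F1585. After flipping Y the toolpath is (32.80,112.37) → (42.76,126.79) → (50.19,139.84) → (55.08,151.52) → (57.44,161.83) → (57.26,170.77) → (54.54,178.34).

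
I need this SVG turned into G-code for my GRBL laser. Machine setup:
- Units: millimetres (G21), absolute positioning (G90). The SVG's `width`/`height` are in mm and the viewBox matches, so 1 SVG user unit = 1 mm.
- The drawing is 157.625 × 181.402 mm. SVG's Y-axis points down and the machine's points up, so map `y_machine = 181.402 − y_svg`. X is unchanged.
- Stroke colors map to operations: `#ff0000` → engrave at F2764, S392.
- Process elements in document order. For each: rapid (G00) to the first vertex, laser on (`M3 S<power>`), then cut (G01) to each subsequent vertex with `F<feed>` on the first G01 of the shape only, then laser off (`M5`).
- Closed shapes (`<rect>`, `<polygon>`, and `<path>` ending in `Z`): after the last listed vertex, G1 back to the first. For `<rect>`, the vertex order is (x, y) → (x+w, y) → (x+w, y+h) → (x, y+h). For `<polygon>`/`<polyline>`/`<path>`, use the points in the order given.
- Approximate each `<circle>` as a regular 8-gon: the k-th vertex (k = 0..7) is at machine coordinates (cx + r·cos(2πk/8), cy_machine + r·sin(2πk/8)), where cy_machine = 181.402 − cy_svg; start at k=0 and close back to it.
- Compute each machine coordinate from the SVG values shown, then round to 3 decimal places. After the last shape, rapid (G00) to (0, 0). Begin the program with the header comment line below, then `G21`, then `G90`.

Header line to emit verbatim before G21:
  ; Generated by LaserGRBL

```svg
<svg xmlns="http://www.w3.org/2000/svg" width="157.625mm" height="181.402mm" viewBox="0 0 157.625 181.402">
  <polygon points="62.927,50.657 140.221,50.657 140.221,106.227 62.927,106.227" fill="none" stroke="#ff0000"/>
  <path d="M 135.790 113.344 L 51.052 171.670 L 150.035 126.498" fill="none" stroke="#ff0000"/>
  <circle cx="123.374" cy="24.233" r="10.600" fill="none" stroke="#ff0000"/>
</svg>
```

; Generated by LaserGRBL
G21
G90
G00 X62.927 Y130.745
M3 S392
G01 X140.221 Y130.745 F2764
G01 X140.221 Y75.175
G01 X62.927 Y75.175
G01 X62.927 Y130.745
M5
G00 X135.790 Y68.058
M3 S392
G01 X51.052 Y9.732 F2764
G01 X150.035 Y54.904
M5
G00 X133.974 Y157.169
M3 S392
G01 X130.869 Y164.664 F2764
G01 X123.374 Y167.769
G01 X115.879 Y164.664
G01 X112.774 Y157.169
G01 X115.879 Y149.674
G01 X123.374 Y146.569
G01 X130.869 Y149.674
G01 X133.974 Y157.169
M5
G00 X0.000 Y0.000

viewBox `0 0 157.625 181.402` with mm width/height → 1 unit = 1 mm. Flip: y_m = 181.402 − y_svg.

**Shape 1** — `<polygon>` rectangle, stroke `#ff0000` → engrave (S392, F2764). Machine vertices: (62.927,130.745) → (140.221,130.745) → (140.221,75.175) → (62.927,75.175) → (62.927,130.745). Closed: final G1 returns to the first vertex.

**Shape 2** — `<path>` open polyline, stroke `#ff0000` → engrave (S392, F2764). Machine vertices: (135.790,68.058) → (51.052,9.732) → (150.035,54.904). Open path.

**Shape 3** — `<circle>` circle, stroke `#ff0000` → engrave (S392, F2764). Machine vertices: (133.974,157.169) → (130.869,164.664) → (123.374,167.769) → (115.879,164.664) → (112.774,157.169) → (115.879,149.674) → (123.374,146.569) → (130.869,149.674) → (133.974,157.169). Closed: final G1 returns to the first vertex.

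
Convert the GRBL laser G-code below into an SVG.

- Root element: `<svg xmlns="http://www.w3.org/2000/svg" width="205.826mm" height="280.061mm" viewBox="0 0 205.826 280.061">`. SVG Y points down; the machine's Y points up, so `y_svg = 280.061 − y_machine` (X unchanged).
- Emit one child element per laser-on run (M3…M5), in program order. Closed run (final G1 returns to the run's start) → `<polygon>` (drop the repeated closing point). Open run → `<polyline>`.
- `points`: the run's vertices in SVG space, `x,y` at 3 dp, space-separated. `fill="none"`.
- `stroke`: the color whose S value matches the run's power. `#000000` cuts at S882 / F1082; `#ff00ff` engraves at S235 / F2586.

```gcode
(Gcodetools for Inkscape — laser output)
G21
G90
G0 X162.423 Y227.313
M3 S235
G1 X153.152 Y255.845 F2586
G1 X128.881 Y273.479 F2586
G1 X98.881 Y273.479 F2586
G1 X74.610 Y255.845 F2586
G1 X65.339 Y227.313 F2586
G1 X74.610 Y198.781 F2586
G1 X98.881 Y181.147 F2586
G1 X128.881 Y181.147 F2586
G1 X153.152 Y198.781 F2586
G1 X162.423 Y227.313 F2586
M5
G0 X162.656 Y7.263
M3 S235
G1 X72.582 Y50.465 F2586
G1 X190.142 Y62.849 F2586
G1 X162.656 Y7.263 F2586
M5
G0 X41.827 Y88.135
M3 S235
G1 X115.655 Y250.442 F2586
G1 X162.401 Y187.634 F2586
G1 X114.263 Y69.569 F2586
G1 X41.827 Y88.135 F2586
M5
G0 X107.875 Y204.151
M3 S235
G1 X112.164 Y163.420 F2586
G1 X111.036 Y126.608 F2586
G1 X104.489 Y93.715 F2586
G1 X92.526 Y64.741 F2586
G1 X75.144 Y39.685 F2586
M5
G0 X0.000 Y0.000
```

Each laser-on run becomes one SVG element. Flip Y back into SVG space with y_svg = 280.061 − y_machine. Every run uses S235, so all elements get stroke `#ff00ff` (engrave).

Run 1: The run returns to its start, so emit a `<polygon>` with points (Y-flipped): 162.423,52.748 153.152,24.216 128.881,6.582 98.881,6.582 74.610,24.216 65.339,52.748 74.610,81.280 98.881,98.914 128.881,98.914 153.152,81.280.

Run 2: The run returns to its start, so emit a `<polygon>` with points (Y-flipped): 162.656,272.798 72.582,229.596 190.142,217.212.

Run 3: The run returns to its start, so emit a `<polygon>` with points (Y-flipped): 41.827,191.926 115.655,29.619 162.401,92.427 114.263,210.492.

Run 4: The run is open, so emit a `<polyline>` with points (Y-flipped): 107.875,75.910 112.164,116.641 111.036,153.453 104.489,186.346 92.526,215.320 75.144,240.376.

<svg xmlns="http://www.w3.org/2000/svg" width="205.826mm" height="280.061mm" viewBox="0 0 205.826 280.061">
  <polygon points="162.423,52.748 153.152,24.216 128.881,6.582 98.881,6.582 74.610,24.216 65.339,52.748 74.610,81.280 98.881,98.914 128.881,98.914 153.152,81.280" fill="none" stroke="#ff00ff"/>
  <polygon points="162.656,272.798 72.582,229.596 190.142,217.212" fill="none" stroke="#ff00ff"/>
  <polygon points="41.827,191.926 115.655,29.619 162.401,92.427 114.263,210.492" fill="none" stroke="#ff00ff"/>
  <polyline points="107.875,75.910 112.164,116.641 111.036,153.453 104.489,186.346 92.526,215.320 75.144,240.376" fill="none" stroke="#ff00ff"/>
</svg>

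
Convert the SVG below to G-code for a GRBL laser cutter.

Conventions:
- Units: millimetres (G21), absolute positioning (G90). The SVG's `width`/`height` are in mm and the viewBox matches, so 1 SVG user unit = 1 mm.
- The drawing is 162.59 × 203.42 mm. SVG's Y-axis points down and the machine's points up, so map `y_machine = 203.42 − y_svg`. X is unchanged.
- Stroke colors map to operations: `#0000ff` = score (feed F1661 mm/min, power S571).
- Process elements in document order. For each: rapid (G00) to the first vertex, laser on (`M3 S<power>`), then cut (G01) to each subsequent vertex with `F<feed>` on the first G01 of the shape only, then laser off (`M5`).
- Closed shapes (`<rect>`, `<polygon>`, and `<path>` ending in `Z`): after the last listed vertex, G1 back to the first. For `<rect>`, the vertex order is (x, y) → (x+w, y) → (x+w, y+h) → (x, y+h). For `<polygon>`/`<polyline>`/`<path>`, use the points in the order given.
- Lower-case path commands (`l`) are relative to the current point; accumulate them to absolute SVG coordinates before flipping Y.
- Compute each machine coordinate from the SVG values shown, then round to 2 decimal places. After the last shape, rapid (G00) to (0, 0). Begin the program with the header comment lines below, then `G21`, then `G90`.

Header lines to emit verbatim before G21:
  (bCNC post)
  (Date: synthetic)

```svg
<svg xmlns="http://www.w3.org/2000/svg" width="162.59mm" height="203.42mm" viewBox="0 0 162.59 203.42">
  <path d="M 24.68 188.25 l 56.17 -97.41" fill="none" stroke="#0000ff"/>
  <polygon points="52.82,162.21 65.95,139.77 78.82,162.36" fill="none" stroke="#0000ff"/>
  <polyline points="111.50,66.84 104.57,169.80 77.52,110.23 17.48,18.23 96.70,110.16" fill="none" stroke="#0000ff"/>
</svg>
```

Since the viewBox matches the mm dimensions, user units are millimetres directly. The only transform is the Y-flip y_m = 203.42 − y_svg.

Shape 1 is a line segment drawn with `<path>`. Its stroke #0000ff means score at S571, F1661. After flipping Y the toolpath is (24.68,15.17) → (80.85,112.58).

Shape 2 is a regular polygon drawn with `<polygon>`. Its stroke #0000ff means score at S571, F1661. After flipping Y the toolpath is (52.82,41.21) → (65.95,63.65) → (78.82,41.06) → (52.82,41.21), returning to the start.

Shape 3 is a open polyline drawn with `<polyline>`. Its stroke #0000ff means score at S571, F1661. After flipping Y the toolpath is (111.50,136.58) → (104.57,33.62) → (77.52,93.19) → (17.48,185.19) → (96.70,93.26).

(bCNC post)
(Date: synthetic)
G21
G90
G00 X24.68 Y15.17
M3 S571
G01 X80.85 Y112.58 F1661
M5
G00 X52.82 Y41.21
M3 S571
G01 X65.95 Y63.65 F1661
G01 X78.82 Y41.06
G01 X52.82 Y41.21
M5
G00 X111.50 Y136.58
M3 S571
G01 X104.57 Y33.62 F1661
G01 X77.52 Y93.19
G01 X17.48 Y185.19
G01 X96.70 Y93.26
M5
G00 X0.00 Y0.00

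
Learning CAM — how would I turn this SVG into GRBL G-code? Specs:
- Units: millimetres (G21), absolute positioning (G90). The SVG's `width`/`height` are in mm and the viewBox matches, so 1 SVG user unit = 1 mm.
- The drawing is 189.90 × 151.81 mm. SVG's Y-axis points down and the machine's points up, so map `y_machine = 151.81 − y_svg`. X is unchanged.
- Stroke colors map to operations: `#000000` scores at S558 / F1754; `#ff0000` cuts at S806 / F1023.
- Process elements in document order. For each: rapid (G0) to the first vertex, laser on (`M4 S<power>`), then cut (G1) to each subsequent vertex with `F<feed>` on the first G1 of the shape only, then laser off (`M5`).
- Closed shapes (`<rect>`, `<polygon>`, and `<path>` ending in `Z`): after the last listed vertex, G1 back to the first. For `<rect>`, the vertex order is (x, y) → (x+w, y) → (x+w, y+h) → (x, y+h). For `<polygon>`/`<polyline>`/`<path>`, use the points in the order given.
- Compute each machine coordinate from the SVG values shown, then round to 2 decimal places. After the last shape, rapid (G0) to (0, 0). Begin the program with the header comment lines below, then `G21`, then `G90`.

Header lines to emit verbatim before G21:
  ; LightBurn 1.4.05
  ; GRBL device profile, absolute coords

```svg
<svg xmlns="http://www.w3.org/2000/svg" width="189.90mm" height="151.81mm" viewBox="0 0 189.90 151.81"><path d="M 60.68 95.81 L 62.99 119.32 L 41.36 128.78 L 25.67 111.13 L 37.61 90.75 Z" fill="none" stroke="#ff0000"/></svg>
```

; LightBurn 1.4.05
; GRBL device profile, absolute coords
G21
G90
G0 X60.68 Y56.00
M4 S806
G1 X62.99 Y32.49 F1023
G1 X41.36 Y23.03
G1 X25.67 Y40.68
G1 X37.61 Y61.06
G1 X60.68 Y56.00
M5
G0 X0.00 Y0.00

1 u = 1 mm; y_m = 151.81 − y.

[1] `<path>` regular polygon, #ff0000→cut S806 F1023: (60.68,56.00) → (62.99,32.49) → (41.36,23.03) → (25.67,40.68) → (37.61,61.06) → (60.68,56.00) (closed)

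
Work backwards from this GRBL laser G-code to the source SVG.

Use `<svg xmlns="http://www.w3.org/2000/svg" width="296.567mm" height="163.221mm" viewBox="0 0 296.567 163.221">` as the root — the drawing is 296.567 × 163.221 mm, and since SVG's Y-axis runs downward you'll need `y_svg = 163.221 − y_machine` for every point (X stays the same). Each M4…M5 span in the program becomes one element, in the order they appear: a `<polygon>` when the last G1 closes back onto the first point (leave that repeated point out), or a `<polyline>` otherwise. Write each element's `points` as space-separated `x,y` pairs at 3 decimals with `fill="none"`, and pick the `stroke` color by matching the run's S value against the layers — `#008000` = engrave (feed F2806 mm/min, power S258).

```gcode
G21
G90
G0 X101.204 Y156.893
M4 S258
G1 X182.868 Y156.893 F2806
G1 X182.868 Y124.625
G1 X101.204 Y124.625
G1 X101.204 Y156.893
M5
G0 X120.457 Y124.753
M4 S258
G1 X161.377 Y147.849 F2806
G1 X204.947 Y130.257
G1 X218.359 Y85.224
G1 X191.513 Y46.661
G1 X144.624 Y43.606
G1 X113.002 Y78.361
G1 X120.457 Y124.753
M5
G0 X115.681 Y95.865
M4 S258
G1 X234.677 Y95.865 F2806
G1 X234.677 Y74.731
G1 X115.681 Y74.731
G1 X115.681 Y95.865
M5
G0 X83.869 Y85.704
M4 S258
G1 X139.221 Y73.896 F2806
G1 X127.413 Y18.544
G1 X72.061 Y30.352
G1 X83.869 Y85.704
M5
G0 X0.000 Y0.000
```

<svg xmlns="http://www.w3.org/2000/svg" width="296.567mm" height="163.221mm" viewBox="0 0 296.567 163.221">
  <polygon points="101.204,6.328 182.868,6.328 182.868,38.596 101.204,38.596" fill="none" stroke="#008000"/>
  <polygon points="120.457,38.468 161.377,15.372 204.947,32.964 218.359,77.997 191.513,116.560 144.624,119.615 113.002,84.860" fill="none" stroke="#008000"/>
  <polygon points="115.681,67.356 234.677,67.356 234.677,88.490 115.681,88.490" fill="none" stroke="#008000"/>
  <polygon points="83.869,77.517 139.221,89.325 127.413,144.677 72.061,132.869" fill="none" stroke="#008000"/>
</svg>

Each laser-on run becomes one SVG element. Flip Y back into SVG space with y_svg = 163.221 − y_machine. Every run uses S258, so all elements get stroke `#008000` (engrave).

Run 1: The run returns to its start, so emit a `<polygon>` with points (Y-flipped): 101.204,6.328 182.868,6.328 182.868,38.596 101.204,38.596.

Run 2: The run returns to its start, so emit a `<polygon>` with points (Y-flipped): 120.457,38.468 161.377,15.372 204.947,32.964 218.359,77.997 191.513,116.560 144.624,119.615 113.002,84.860.

Run 3: The run returns to its start, so emit a `<polygon>` with points (Y-flipped): 115.681,67.356 234.677,67.356 234.677,88.490 115.681,88.490.

Run 4: The run returns to its start, so emit a `<polygon>` with points (Y-flipped): 83.869,77.517 139.221,89.325 127.413,144.677 72.061,132.869.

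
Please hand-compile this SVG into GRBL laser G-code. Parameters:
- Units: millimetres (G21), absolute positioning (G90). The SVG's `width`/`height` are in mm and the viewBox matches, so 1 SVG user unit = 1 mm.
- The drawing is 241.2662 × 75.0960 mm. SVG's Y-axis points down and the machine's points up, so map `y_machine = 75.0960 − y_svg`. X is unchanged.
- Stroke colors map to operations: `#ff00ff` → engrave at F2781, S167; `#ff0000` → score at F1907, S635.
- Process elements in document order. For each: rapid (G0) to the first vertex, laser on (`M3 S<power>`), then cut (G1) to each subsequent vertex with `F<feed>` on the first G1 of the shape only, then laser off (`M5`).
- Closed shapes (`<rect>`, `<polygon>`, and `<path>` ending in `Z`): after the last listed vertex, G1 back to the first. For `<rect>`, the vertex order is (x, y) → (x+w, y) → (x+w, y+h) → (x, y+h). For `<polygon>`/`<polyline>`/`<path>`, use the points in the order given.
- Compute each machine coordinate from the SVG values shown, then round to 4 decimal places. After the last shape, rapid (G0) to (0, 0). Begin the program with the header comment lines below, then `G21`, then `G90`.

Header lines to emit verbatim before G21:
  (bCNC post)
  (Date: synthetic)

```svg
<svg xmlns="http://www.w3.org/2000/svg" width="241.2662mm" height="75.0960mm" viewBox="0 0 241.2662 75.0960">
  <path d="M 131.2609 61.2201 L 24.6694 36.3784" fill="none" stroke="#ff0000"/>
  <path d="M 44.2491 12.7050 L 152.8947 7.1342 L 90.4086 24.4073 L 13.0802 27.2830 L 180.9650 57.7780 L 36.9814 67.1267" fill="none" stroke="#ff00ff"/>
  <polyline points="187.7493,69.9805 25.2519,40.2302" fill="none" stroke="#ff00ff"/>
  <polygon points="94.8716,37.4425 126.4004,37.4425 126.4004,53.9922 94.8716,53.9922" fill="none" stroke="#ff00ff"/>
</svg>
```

(bCNC post)
(Date: synthetic)
G21
G90
G0 X131.2609 Y13.8759
M3 S635
G1 X24.6694 Y38.7176 F1907
M5
G0 X44.2491 Y62.3910
M3 S167
G1 X152.8947 Y67.9618 F2781
G1 X90.4086 Y50.6887
G1 X13.0802 Y47.8130
G1 X180.9650 Y17.3180
G1 X36.9814 Y7.9693
M5
G0 X187.7493 Y5.1155
M3 S167
G1 X25.2519 Y34.8658 F2781
M5
G0 X94.8716 Y37.6535
M3 S167
G1 X126.4004 Y37.6535 F2781
G1 X126.4004 Y21.1038
G1 X94.8716 Y21.1038
G1 X94.8716 Y37.6535
M5
G0 X0.0000 Y0.0000

viewBox `0 0 241.2662 75.0960` with mm width/height → 1 unit = 1 mm. Flip: y_m = 75.0960 − y_svg.

**Shape 1** — `<path>` line segment, stroke `#ff0000` → score (S635, F1907). Machine vertices: (131.2609,13.8759) → (24.6694,38.7176). Open path.

**Shape 2** — `<path>` open polyline, stroke `#ff00ff` → engrave (S167, F2781). Machine vertices: (44.2491,62.3910) → (152.8947,67.9618) → (90.4086,50.6887) → (13.0802,47.8130) → (180.9650,17.3180) → (36.9814,7.9693). Open path.

**Shape 3** — `<polyline>` line segment, stroke `#ff00ff` → engrave (S167, F2781). Machine vertices: (187.7493,5.1155) → (25.2519,34.8658). Open path.

**Shape 4** — `<polygon>` rectangle, stroke `#ff00ff` → engrave (S167, F2781). Machine vertices: (94.8716,37.6535) → (126.4004,37.6535) → (126.4004,21.1038) → (94.8716,21.1038) → (94.8716,37.6535). Closed: final G1 returns to the first vertex.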